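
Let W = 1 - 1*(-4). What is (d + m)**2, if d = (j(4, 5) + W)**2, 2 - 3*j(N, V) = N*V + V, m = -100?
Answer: 698896/81 ≈ 8628.3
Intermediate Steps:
j(N, V) = 2/3 - V/3 - N*V/3 (j(N, V) = 2/3 - (N*V + V)/3 = 2/3 - (V + N*V)/3 = 2/3 + (-V/3 - N*V/3) = 2/3 - V/3 - N*V/3)
W = 5 (W = 1 + 4 = 5)
d = 64/9 (d = ((2/3 - 1/3*5 - 1/3*4*5) + 5)**2 = ((2/3 - 5/3 - 20/3) + 5)**2 = (-23/3 + 5)**2 = (-8/3)**2 = 64/9 ≈ 7.1111)
(d + m)**2 = (64/9 - 100)**2 = (-836/9)**2 = 698896/81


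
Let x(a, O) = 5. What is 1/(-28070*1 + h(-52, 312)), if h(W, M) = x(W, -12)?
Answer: -1/28065 ≈ -3.5632e-5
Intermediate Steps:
h(W, M) = 5
1/(-28070*1 + h(-52, 312)) = 1/(-28070*1 + 5) = 1/(-28070 + 5) = 1/(-28065) = -1/28065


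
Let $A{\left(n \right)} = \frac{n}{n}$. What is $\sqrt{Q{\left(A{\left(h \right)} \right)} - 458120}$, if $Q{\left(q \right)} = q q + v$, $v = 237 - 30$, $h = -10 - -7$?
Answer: $2 i \sqrt{114478} \approx 676.69 i$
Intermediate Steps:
$h = -3$ ($h = -10 + 7 = -3$)
$v = 207$ ($v = 237 - 30 = 207$)
$A{\left(n \right)} = 1$
$Q{\left(q \right)} = 207 + q^{2}$ ($Q{\left(q \right)} = q q + 207 = q^{2} + 207 = 207 + q^{2}$)
$\sqrt{Q{\left(A{\left(h \right)} \right)} - 458120} = \sqrt{\left(207 + 1^{2}\right) - 458120} = \sqrt{\left(207 + 1\right) - 458120} = \sqrt{208 - 458120} = \sqrt{-457912} = 2 i \sqrt{114478}$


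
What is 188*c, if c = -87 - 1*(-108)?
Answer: 3948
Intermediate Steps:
c = 21 (c = -87 + 108 = 21)
188*c = 188*21 = 3948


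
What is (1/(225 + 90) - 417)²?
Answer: 17253873316/99225 ≈ 1.7389e+5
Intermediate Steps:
(1/(225 + 90) - 417)² = (1/315 - 417)² = (-131354/315)² = 17253873316/99225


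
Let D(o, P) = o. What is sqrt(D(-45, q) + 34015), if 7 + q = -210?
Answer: sqrt(33970) ≈ 184.31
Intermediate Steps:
q = -217 (q = -7 - 210 = -217)
sqrt(D(-45, q) + 34015) = sqrt(-45 + 34015) = sqrt(33970)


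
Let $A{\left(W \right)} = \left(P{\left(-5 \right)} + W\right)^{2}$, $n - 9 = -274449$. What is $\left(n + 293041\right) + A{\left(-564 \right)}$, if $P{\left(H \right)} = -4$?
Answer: $341225$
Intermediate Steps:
$n = -274440$ ($n = 9 - 274449 = -274440$)
$A{\left(W \right)} = \left(-4 + W\right)^{2}$
$\left(n + 293041\right) + A{\left(-564 \right)} = \left(-274440 + 293041\right) + \left(-4 - 564\right)^{2} = 18601 + \left(-568\right)^{2} = 18601 + 322624 = 341225$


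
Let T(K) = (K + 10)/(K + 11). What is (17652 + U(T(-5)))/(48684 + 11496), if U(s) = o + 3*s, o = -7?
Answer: 2353/8024 ≈ 0.29325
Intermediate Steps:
T(K) = (10 + K)/(11 + K)
U(s) = -7 + 3*s
(17652 + U(T(-5)))/(48684 + 11496) = (17652 + (-7 + 3*((10 - 5)/(11 - 5))))/(48684 + 11496) = (17652 + (-7 + 3*(5/6)))/60180 = (17652 + (-7 + 3*((⅙)*5)))*(1/60180) = (17652 + (-7 + 3*(⅚)))*(1/60180) = (17652 + (-7 + 5/2))*(1/60180) = (17652 - 9/2)*(1/60180) = (35295/2)*(1/60180) = 2353/8024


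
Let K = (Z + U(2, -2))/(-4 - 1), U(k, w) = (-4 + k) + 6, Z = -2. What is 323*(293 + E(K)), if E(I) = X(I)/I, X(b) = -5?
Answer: 197353/2 ≈ 98677.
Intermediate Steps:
U(k, w) = 2 + k
K = -⅖ (K = (-2 + (2 + 2))/(-4 - 1) = (-2 + 4)/(-5) = 2*(-⅕) = -⅖ ≈ -0.40000)
E(I) = -5/I
323*(293 + E(K)) = 323*(293 - 5/(-⅖)) = 323*(293 - 5*(-5/2)) = 323*(293 + 25/2) = 323*(611/2) = 197353/2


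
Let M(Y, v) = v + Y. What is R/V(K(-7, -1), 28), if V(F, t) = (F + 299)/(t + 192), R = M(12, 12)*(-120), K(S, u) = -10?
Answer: -633600/289 ≈ -2192.4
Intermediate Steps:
M(Y, v) = Y + v
R = -2880 (R = (12 + 12)*(-120) = 24*(-120) = -2880)
V(F, t) = (299 + F)/(192 + t)
R/V(K(-7, -1), 28) = -2880*(192 + 28)/(299 - 10) = -2880/(289/220) = -2880/((1/220)*289) = -2880/289/220 = -2880*220/289 = -633600/289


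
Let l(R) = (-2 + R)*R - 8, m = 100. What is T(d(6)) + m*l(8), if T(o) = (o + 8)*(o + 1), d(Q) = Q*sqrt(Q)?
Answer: 4224 + 54*sqrt(6) ≈ 4356.3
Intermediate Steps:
d(Q) = Q**(3/2)
T(o) = (1 + o)*(8 + o) (T(o) = (8 + o)*(1 + o) = (1 + o)*(8 + o))
l(R) = -8 + R*(-2 + R) (l(R) = R*(-2 + R) - 8 = -8 + R*(-2 + R))
T(d(6)) + m*l(8) = (8 + (6**(3/2))**2 + 9*6**(3/2)) + 100*(-8 + 8**2 - 2*8) = (8 + (6*sqrt(6))**2 + 9*(6*sqrt(6))) + 100*(-8 + 64 - 16) = (8 + 216 + 54*sqrt(6)) + 100*40 = (224 + 54*sqrt(6)) + 4000 = 4224 + 54*sqrt(6)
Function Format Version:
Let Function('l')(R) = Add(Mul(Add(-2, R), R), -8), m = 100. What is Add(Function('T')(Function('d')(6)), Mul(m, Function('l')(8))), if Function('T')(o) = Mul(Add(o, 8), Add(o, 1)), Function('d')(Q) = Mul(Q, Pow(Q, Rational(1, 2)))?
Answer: Add(4224, Mul(54, Pow(6, Rational(1, 2)))) ≈ 4356.3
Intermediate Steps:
Function('d')(Q) = Pow(Q, Rational(3, 2))
Function('T')(o) = Mul(Add(1, o), Add(8, o)) (Function('T')(o) = Mul(Add(8, o), Add(1, o)) = Mul(Add(1, o), Add(8, o)))
Function('l')(R) = Add(-8, Mul(R, Add(-2, R))) (Function('l')(R) = Add(Mul(R, Add(-2, R)), -8) = Add(-8, Mul(R, Add(-2, R))))
Add(Function('T')(Function('d')(6)), Mul(m, Function('l')(8))) = Add(Add(8, Pow(Pow(6, Rational(3, 2)), 2), Mul(9, Pow(6, Rational(3, 2)))), Mul(100, Add(-8, Pow(8, 2), Mul(-2, 8)))) = Add(Add(8, Pow(Mul(6, Pow(6, Rational(1, 2))), 2), Mul(9, Mul(6, Pow(6, Rational(1, 2))))), Mul(100, Add(-8, 64, -16))) = Add(Add(8, 216, Mul(54, Pow(6, Rational(1, 2)))), Mul(100, 40)) = Add(Add(224, Mul(54, Pow(6, Rational(1, 2)))), 4000) = Add(4224, Mul(54, Pow(6, Rational(1, 2))))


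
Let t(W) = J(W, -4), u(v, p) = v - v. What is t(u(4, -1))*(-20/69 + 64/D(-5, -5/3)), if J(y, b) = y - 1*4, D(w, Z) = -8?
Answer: 2288/69 ≈ 33.159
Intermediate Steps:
u(v, p) = 0
J(y, b) = -4 + y (J(y, b) = y - 4 = -4 + y)
t(W) = -4 + W
t(u(4, -1))*(-20/69 + 64/D(-5, -5/3)) = (-4 + 0)*(-20/69 + 64/(-8)) = -4*(-20*1/69 + 64*(-⅛)) = -4*(-20/69 - 8) = -4*(-572/69) = 2288/69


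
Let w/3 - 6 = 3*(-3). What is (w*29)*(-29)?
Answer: 7569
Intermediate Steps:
w = -9 (w = 18 + 3*(3*(-3)) = 18 + 3*(-9) = 18 - 27 = -9)
(w*29)*(-29) = -9*29*(-29) = -261*(-29) = 7569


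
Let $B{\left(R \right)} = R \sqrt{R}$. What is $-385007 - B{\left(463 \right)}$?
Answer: $-385007 - 463 \sqrt{463} \approx -3.9497 \cdot 10^{5}$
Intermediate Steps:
$B{\left(R \right)} = R^{\frac{3}{2}}$
$-385007 - B{\left(463 \right)} = -385007 - 463^{\frac{3}{2}} = -385007 - 463 \sqrt{463}$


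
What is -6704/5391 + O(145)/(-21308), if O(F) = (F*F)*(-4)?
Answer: 77633567/28717857 ≈ 2.7033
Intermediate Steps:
O(F) = -4*F**2 (O(F) = F**2*(-4) = -4*F**2)
-6704/5391 + O(145)/(-21308) = -6704/5391 - 4*145**2/(-21308) = -6704*1/5391 - 4*21025*(-1/21308) = -6704/5391 - 84100*(-1/21308) = -6704/5391 + 21025/5327 = 77633567/28717857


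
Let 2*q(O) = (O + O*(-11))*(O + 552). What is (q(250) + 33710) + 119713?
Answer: -849077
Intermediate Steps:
q(O) = -5*O*(552 + O) (q(O) = ((O + O*(-11))*(O + 552))/2 = ((O - 11*O)*(552 + O))/2 = ((-10*O)*(552 + O))/2 = (-10*O*(552 + O))/2 = -5*O*(552 + O))
(q(250) + 33710) + 119713 = (-5*250*(552 + 250) + 33710) + 119713 = (-5*250*802 + 33710) + 119713 = (-1002500 + 33710) + 119713 = -968790 + 119713 = -849077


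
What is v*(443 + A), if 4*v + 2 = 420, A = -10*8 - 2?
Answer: 75449/2 ≈ 37725.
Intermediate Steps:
A = -82 (A = -80 - 2 = -82)
v = 209/2 (v = -1/2 + (1/4)*420 = -1/2 + 105 = 209/2 ≈ 104.50)
v*(443 + A) = 209*(443 - 82)/2 = (209/2)*361 = 75449/2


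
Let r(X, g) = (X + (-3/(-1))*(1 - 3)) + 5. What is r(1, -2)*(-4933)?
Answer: 0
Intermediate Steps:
r(X, g) = -1 + X (r(X, g) = (X - 3*(-1)*(-2)) + 5 = (X + 3*(-2)) + 5 = (X - 6) + 5 = (-6 + X) + 5 = -1 + X)
r(1, -2)*(-4933) = (-1 + 1)*(-4933) = 0*(-4933) = 0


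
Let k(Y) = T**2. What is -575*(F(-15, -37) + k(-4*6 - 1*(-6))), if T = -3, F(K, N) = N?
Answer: 16100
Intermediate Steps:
k(Y) = 9 (k(Y) = (-3)**2 = 9)
-575*(F(-15, -37) + k(-4*6 - 1*(-6))) = -575*(-37 + 9) = -575*(-28) = 16100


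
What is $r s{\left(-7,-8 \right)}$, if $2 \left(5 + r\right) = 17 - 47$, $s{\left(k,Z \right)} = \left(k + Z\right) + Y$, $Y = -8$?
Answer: $460$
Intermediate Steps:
$s{\left(k,Z \right)} = -8 + Z + k$ ($s{\left(k,Z \right)} = \left(k + Z\right) - 8 = \left(Z + k\right) - 8 = -8 + Z + k$)
$r = -20$ ($r = -5 + \frac{17 - 47}{2} = -5 + \frac{1}{2} \left(-30\right) = -5 - 15 = -20$)
$r s{\left(-7,-8 \right)} = - 20 \left(-8 - 8 - 7\right) = \left(-20\right) \left(-23\right) = 460$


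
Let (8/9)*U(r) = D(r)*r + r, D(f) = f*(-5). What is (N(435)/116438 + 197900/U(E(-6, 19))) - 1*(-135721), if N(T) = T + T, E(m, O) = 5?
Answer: 211037307998/1571913 ≈ 1.3426e+5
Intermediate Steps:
D(f) = -5*f
N(T) = 2*T
U(r) = -45*r²/8 + 9*r/8 (U(r) = 9*((-5*r)*r + r)/8 = 9*(-5*r² + r)/8 = 9*(r - 5*r²)/8 = -45*r²/8 + 9*r/8)
(N(435)/116438 + 197900/U(E(-6, 19))) - 1*(-135721) = ((2*435)/116438 + 197900/(((9/8)*5*(1 - 5*5)))) - 1*(-135721) = (870*(1/116438) + 197900/(((9/8)*5*(1 - 25)))) + 135721 = (435/58219 + 197900/(((9/8)*5*(-24)))) + 135721 = (435/58219 + 197900/(-135)) + 135721 = (435/58219 + 197900*(-1/135)) + 135721 = (435/58219 - 39580/27) + 135721 = -2304296275/1571913 + 135721 = 211037307998/1571913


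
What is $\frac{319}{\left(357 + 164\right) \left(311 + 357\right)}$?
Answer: $\frac{319}{348028} \approx 0.00091659$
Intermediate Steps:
$\frac{319}{\left(357 + 164\right) \left(311 + 357\right)} = \frac{319}{521 \cdot 668} = \frac{319}{348028}$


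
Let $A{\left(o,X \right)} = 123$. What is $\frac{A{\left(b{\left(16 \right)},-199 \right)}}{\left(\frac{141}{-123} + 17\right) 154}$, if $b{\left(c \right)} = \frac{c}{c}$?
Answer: $\frac{5043}{100100} \approx 0.05038$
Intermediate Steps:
$b{\left(c \right)} = 1$
$\frac{A{\left(b{\left(16 \right)},-199 \right)}}{\left(\frac{141}{-123} + 17\right) 154} = \frac{123}{\left(\frac{141}{-123} + 17\right) 154} = \frac{123}{\left(141 \left(- \frac{1}{123}\right) + 17\right) 154} = \frac{123}{\left(- \frac{47}{41} + 17\right) 154} = \frac{123}{\frac{650}{41} \cdot 154} = \frac{123}{\frac{100100}{41}} = 123 \cdot \frac{41}{100100} = \frac{5043}{100100}$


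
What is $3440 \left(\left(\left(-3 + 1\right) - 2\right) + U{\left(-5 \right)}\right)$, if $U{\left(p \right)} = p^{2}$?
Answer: $72240$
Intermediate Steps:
$3440 \left(\left(\left(-3 + 1\right) - 2\right) + U{\left(-5 \right)}\right) = 3440 \left(\left(\left(-3 + 1\right) - 2\right) + \left(-5\right)^{2}\right) = 3440 \left(\left(-2 - 2\right) + 25\right) = 3440 \left(-4 + 25\right) = 3440 \cdot 21 = 72240$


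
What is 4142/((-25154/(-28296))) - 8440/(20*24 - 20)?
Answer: 1342515874/289271 ≈ 4641.0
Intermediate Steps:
4142/((-25154/(-28296))) - 8440/(20*24 - 20) = 4142/((-25154*(-1/28296))) - 8440/(480 - 20) = 4142/(12577/14148) - 8440/460 = 4142*(14148/12577) - 8440*1/460 = 58601016/12577 - 422/23 = 1342515874/289271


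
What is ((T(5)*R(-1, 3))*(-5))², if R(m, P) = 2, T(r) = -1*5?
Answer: 2500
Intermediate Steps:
T(r) = -5
((T(5)*R(-1, 3))*(-5))² = (-5*2*(-5))² = (-10*(-5))² = 50² = 2500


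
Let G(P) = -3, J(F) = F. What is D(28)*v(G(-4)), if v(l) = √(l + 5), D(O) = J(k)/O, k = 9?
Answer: 9*√2/28 ≈ 0.45457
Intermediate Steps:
D(O) = 9/O
v(l) = √(5 + l)
D(28)*v(G(-4)) = (9/28)*√(5 - 3) = (9*(1/28))*√2 = 9*√2/28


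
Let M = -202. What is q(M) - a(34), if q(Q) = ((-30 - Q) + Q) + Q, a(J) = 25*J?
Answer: -1082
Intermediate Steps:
q(Q) = -30 + Q
q(M) - a(34) = (-30 - 202) - 25*34 = -232 - 1*850 = -232 - 850 = -1082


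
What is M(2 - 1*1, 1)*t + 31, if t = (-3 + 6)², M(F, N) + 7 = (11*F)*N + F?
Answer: 76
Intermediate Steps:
M(F, N) = -7 + F + 11*F*N (M(F, N) = -7 + ((11*F)*N + F) = -7 + (11*F*N + F) = -7 + (F + 11*F*N) = -7 + F + 11*F*N)
t = 9 (t = 3² = 9)
M(2 - 1*1, 1)*t + 31 = (-7 + (2 - 1*1) + 11*(2 - 1*1)*1)*9 + 31 = (-7 + (2 - 1) + 11*(2 - 1)*1)*9 + 31 = (-7 + 1 + 11*1*1)*9 + 31 = (-7 + 1 + 11)*9 + 31 = 5*9 + 31 = 45 + 31 = 76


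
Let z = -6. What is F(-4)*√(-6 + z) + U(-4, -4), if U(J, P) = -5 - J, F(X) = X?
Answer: -1 - 8*I*√3 ≈ -1.0 - 13.856*I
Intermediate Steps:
F(-4)*√(-6 + z) + U(-4, -4) = -4*√(-6 - 6) + (-5 - 1*(-4)) = -8*I*√3 + (-5 + 4) = -8*I*√3 - 1 = -1 - 8*I*√3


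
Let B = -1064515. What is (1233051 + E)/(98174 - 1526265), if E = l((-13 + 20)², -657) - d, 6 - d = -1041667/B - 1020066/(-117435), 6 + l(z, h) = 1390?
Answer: -10287920382428924/11901835973182085 ≈ -0.86440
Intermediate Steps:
l(z, h) = 1384 (l(z, h) = -6 + 1390 = 1384)
d = -30542387199/8334087935 (d = 6 - (-1041667/(-1064515) - 1020066/(-117435)) = 6 - (-1041667*(-1/1064515) - 1020066*(-1/117435)) = 6 - (1041667/1064515 + 340022/39145) = 6 - 1*80546914809/8334087935 = 6 - 80546914809/8334087935 = -30542387199/8334087935 ≈ -3.6648)
E = 11564920089239/8334087935 (E = 1384 - 1*(-30542387199/8334087935) = 1384 + 30542387199/8334087935 = 11564920089239/8334087935 ≈ 1387.7)
(1233051 + E)/(98174 - 1526265) = (1233051 + 11564920089239/8334087935)/(98174 - 1526265) = (10287920382428924/8334087935)/(-1428091) = (10287920382428924/8334087935)*(-1/1428091) = -10287920382428924/11901835973182085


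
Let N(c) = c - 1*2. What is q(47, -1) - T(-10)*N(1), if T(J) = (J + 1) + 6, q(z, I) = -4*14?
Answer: -59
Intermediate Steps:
q(z, I) = -56
T(J) = 7 + J (T(J) = (1 + J) + 6 = 7 + J)
N(c) = -2 + c (N(c) = c - 2 = -2 + c)
q(47, -1) - T(-10)*N(1) = -56 - (7 - 10)*(-2 + 1) = -56 - (-3)*(-1) = -56 - 1*3 = -56 - 3 = -59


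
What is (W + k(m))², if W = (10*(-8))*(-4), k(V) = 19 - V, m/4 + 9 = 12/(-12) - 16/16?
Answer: 146689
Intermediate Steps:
m = -44 (m = -36 + 4*(12/(-12) - 16/16) = -36 + 4*(12*(-1/12) - 16*1/16) = -36 + 4*(-1 - 1) = -36 + 4*(-2) = -36 - 8 = -44)
W = 320 (W = -80*(-4) = 320)
(W + k(m))² = (320 + (19 - 1*(-44)))² = (320 + (19 + 44))² = (320 + 63)² = 383² = 146689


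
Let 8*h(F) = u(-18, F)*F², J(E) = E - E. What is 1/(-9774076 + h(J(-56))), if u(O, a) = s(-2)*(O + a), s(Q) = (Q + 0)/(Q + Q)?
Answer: -1/9774076 ≈ -1.0231e-7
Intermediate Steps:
s(Q) = ½ (s(Q) = Q/((2*Q)) = Q*(1/(2*Q)) = ½)
u(O, a) = O/2 + a/2 (u(O, a) = (O + a)/2 = O/2 + a/2)
J(E) = 0
h(F) = F²*(-9 + F/2)/8 (h(F) = (((½)*(-18) + F/2)*F²)/8 = ((-9 + F/2)*F²)/8 = (F²*(-9 + F/2))/8 = F²*(-9 + F/2)/8)
1/(-9774076 + h(J(-56))) = 1/(-9774076 + (1/16)*0²*(-18 + 0)) = 1/(-9774076 + (1/16)*0*(-18)) = 1/(-9774076 + 0) = 1/(-9774076) = -1/9774076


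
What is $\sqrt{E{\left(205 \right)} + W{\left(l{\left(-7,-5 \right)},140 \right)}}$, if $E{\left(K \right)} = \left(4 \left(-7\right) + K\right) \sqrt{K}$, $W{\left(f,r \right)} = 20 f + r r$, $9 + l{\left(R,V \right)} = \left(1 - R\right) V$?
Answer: $\sqrt{18620 + 177 \sqrt{205}} \approx 145.45$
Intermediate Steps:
$l{\left(R,V \right)} = -9 + V \left(1 - R\right)$ ($l{\left(R,V \right)} = -9 + \left(1 - R\right) V = -9 + V \left(1 - R\right)$)
$W{\left(f,r \right)} = r^{2} + 20 f$ ($W{\left(f,r \right)} = 20 f + r^{2} = r^{2} + 20 f$)
$E{\left(K \right)} = \sqrt{K} \left(-28 + K\right)$ ($E{\left(K \right)} = \left(-28 + K\right) \sqrt{K} = \sqrt{K} \left(-28 + K\right)$)
$\sqrt{E{\left(205 \right)} + W{\left(l{\left(-7,-5 \right)},140 \right)}} = \sqrt{\sqrt{205} \left(-28 + 205\right) + \left(140^{2} + 20 \left(-9 - 5 - \left(-7\right) \left(-5\right)\right)\right)} = \sqrt{\sqrt{205} \cdot 177 + \left(19600 + 20 \left(-9 - 5 - 35\right)\right)} = \sqrt{177 \sqrt{205} + \left(19600 + 20 \left(-49\right)\right)} = \sqrt{177 \sqrt{205} + \left(19600 - 980\right)} = \sqrt{177 \sqrt{205} + 18620} = \sqrt{18620 + 177 \sqrt{205}}$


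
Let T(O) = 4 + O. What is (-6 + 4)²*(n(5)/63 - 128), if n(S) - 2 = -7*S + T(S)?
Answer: -10784/21 ≈ -513.52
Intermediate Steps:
n(S) = 6 - 6*S (n(S) = 2 + (-7*S + (4 + S)) = 2 + (4 - 6*S) = 6 - 6*S)
(-6 + 4)²*(n(5)/63 - 128) = (-6 + 4)²*((6 - 6*5)/63 - 128) = (-2)²*((6 - 30)*(1/63) - 128) = 4*(-24*1/63 - 128) = 4*(-8/21 - 128) = 4*(-2696/21) = -10784/21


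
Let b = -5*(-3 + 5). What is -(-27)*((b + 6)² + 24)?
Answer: 1080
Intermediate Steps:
b = -10 (b = -5*2 = -10)
-(-27)*((b + 6)² + 24) = -(-27)*((-10 + 6)² + 24) = -(-27)*((-4)² + 24) = -(-27)*(16 + 24) = -(-27)*40 = -1*(-1080) = 1080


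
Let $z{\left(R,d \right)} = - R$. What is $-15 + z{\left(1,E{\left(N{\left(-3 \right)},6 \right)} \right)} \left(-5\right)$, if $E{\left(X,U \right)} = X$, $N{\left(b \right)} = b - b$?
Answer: $-10$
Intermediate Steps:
$N{\left(b \right)} = 0$
$-15 + z{\left(1,E{\left(N{\left(-3 \right)},6 \right)} \right)} \left(-5\right) = -15 + \left(-1\right) 1 \left(-5\right) = -15 - -5 = -15 + 5 = -10$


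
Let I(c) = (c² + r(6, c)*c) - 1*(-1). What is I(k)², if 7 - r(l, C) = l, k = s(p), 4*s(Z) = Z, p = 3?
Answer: 1369/256 ≈ 5.3477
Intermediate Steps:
s(Z) = Z/4
k = ¾ (k = (¼)*3 = ¾ ≈ 0.75000)
r(l, C) = 7 - l
I(c) = 1 + c + c² (I(c) = (c² + (7 - 1*6)*c) - 1*(-1) = (c² + (7 - 6)*c) + 1 = (c² + 1*c) + 1 = (c² + c) + 1 = (c + c²) + 1 = 1 + c + c²)
I(k)² = (1 + ¾ + (¾)²)² = (1 + ¾ + 9/16)² = (37/16)² = 1369/256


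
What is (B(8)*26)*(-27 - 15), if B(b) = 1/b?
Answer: -273/2 ≈ -136.50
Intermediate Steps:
(B(8)*26)*(-27 - 15) = (26/8)*(-27 - 15) = ((⅛)*26)*(-42) = (13/4)*(-42) = -273/2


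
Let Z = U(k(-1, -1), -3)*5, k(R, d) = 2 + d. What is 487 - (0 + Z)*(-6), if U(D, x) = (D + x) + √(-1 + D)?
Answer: 427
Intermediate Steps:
U(D, x) = D + x + √(-1 + D)
Z = -10 (Z = ((2 - 1) - 3 + √(-1 + (2 - 1)))*5 = (1 - 3 + √(-1 + 1))*5 = (1 - 3 + √0)*5 = (1 - 3 + 0)*5 = -2*5 = -10)
487 - (0 + Z)*(-6) = 487 - (0 - 10)*(-6) = 487 - (-10)*(-6) = 487 - 1*60 = 487 - 60 = 427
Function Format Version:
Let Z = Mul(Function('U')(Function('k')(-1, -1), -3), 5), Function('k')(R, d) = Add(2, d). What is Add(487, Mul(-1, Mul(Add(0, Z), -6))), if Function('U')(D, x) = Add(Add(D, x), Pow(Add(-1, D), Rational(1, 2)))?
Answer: 427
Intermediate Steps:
Function('U')(D, x) = Add(D, x, Pow(Add(-1, D), Rational(1, 2)))
Z = -10 (Z = Mul(Add(Add(2, -1), -3, Pow(Add(-1, Add(2, -1)), Rational(1, 2))), 5) = Mul(Add(1, -3, Pow(Add(-1, 1), Rational(1, 2))), 5) = Mul(Add(1, -3, Pow(0, Rational(1, 2))), 5) = Mul(Add(1, -3, 0), 5) = Mul(-2, 5) = -10)
Add(487, Mul(-1, Mul(Add(0, Z), -6))) = Add(487, Mul(-1, Mul(Add(0, -10), -6))) = Add(487, Mul(-1, Mul(-10, -6))) = Add(487, Mul(-1, 60)) = Add(487, -60) = 427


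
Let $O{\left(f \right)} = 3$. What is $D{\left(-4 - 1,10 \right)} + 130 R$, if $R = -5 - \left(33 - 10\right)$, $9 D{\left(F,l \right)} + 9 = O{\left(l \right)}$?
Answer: $- \frac{10922}{3} \approx -3640.7$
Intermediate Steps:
$D{\left(F,l \right)} = - \frac{2}{3}$ ($D{\left(F,l \right)} = -1 + \frac{1}{9} \cdot 3 = -1 + \frac{1}{3} = - \frac{2}{3}$)
$R = -28$ ($R = -5 - 23 = -28$)
$D{\left(-4 - 1,10 \right)} + 130 R = - \frac{2}{3} + 130 \left(-28\right) = - \frac{2}{3} - 3640 = - \frac{10922}{3}$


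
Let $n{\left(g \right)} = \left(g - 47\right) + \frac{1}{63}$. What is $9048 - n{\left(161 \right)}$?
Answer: $\frac{562841}{63} \approx 8934.0$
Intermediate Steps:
$n{\left(g \right)} = - \frac{2960}{63} + g$ ($n{\left(g \right)} = \left(-47 + g\right) + \frac{1}{63} = - \frac{2960}{63} + g$)
$9048 - n{\left(161 \right)} = 9048 - \left(- \frac{2960}{63} + 161\right) = 9048 - \frac{7183}{63} = \frac{562841}{63}$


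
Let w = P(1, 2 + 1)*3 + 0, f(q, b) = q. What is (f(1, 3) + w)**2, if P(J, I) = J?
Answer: 16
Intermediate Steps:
w = 3 (w = 1*3 + 0 = 3 + 0 = 3)
(f(1, 3) + w)**2 = (1 + 3)**2 = 4**2 = 16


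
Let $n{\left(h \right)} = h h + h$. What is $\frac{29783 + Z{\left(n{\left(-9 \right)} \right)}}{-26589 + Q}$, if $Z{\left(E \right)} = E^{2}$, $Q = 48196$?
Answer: $\frac{34967}{21607} \approx 1.6183$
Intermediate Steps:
$n{\left(h \right)} = h + h^{2}$ ($n{\left(h \right)} = h^{2} + h = h + h^{2}$)
$\frac{29783 + Z{\left(n{\left(-9 \right)} \right)}}{-26589 + Q} = \frac{29783 + \left(- 9 \left(1 - 9\right)\right)^{2}}{-26589 + 48196} = \frac{29783 + \left(\left(-9\right) \left(-8\right)\right)^{2}}{21607} = \left(29783 + 72^{2}\right) \frac{1}{21607} = \left(29783 + 5184\right) \frac{1}{21607} = 34967 \cdot \frac{1}{21607} = \frac{34967}{21607}$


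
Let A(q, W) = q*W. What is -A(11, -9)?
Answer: 99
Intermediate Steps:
A(q, W) = W*q
-A(11, -9) = -(-9)*11 = -1*(-99) = 99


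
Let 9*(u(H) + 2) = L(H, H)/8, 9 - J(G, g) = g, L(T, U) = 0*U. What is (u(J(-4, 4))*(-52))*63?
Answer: 6552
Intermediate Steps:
L(T, U) = 0
J(G, g) = 9 - g
u(H) = -2 (u(H) = -2 + (0/8)/9 = -2 + (0*(⅛))/9 = -2 + (⅑)*0 = -2 + 0 = -2)
(u(J(-4, 4))*(-52))*63 = -2*(-52)*63 = 104*63 = 6552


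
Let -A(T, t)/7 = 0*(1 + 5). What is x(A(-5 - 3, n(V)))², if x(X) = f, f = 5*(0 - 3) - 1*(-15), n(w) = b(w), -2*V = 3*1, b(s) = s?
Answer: 0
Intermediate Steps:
V = -3/2 ≈ -1.5000
n(w) = w
A(T, t) = 0 (A(T, t) = -0*(1 + 5) = -0*6 = -7*0 = 0)
f = 0 (f = 5*(-3) + 15 = -15 + 15 = 0)
x(X) = 0
x(A(-5 - 3, n(V)))² = 0² = 0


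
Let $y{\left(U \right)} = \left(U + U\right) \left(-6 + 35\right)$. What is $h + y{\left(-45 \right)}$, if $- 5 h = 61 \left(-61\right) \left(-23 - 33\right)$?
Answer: $- \frac{221426}{5} \approx -44285.0$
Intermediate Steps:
$h = - \frac{208376}{5}$ ($h = - \frac{61 \left(-61\right) \left(-23 - 33\right)}{5} = - \frac{\left(-3721\right) \left(-23 - 33\right)}{5} = - \frac{\left(-3721\right) \left(-56\right)}{5} = \left(- \frac{1}{5}\right) 208376 = - \frac{208376}{5} \approx -41675.0$)
$y{\left(U \right)} = 58 U$ ($y{\left(U \right)} = 2 U 29 = 58 U$)
$h + y{\left(-45 \right)} = - \frac{208376}{5} + 58 \left(-45\right) = - \frac{208376}{5} - 2610 = - \frac{221426}{5}$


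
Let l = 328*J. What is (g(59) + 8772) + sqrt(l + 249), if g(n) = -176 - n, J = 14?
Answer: 8537 + sqrt(4841) ≈ 8606.6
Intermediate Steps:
l = 4592 (l = 328*14 = 4592)
(g(59) + 8772) + sqrt(l + 249) = ((-176 - 1*59) + 8772) + sqrt(4592 + 249) = ((-176 - 59) + 8772) + sqrt(4841) = (-235 + 8772) + sqrt(4841) = 8537 + sqrt(4841)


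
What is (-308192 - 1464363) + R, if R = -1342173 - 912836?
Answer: -4027564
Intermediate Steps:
R = -2255009
(-308192 - 1464363) + R = (-308192 - 1464363) - 2255009 = -1772555 - 2255009 = -4027564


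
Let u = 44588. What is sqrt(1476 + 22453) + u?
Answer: 44588 + sqrt(23929) ≈ 44743.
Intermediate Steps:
sqrt(1476 + 22453) + u = sqrt(1476 + 22453) + 44588 = sqrt(23929) + 44588 = 44588 + sqrt(23929)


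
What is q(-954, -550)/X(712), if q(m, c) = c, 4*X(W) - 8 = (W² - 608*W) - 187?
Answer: -2200/73869 ≈ -0.029782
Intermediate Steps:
X(W) = -179/4 - 152*W + W²/4 (X(W) = 2 + ((W² - 608*W) - 187)/4 = 2 + (-187 + W² - 608*W)/4 = 2 + (-187/4 - 152*W + W²/4) = -179/4 - 152*W + W²/4)
q(-954, -550)/X(712) = -550/(-179/4 - 152*712 + (¼)*712²) = -550/(-179/4 - 108224 + (¼)*506944) = -550/(-179/4 - 108224 + 126736) = -550/73869/4 = -550*4/73869 = -2200/73869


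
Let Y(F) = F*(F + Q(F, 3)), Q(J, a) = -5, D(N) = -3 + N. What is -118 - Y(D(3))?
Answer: -118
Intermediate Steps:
Y(F) = F*(-5 + F) (Y(F) = F*(F - 5) = F*(-5 + F))
-118 - Y(D(3)) = -118 - (-3 + 3)*(-5 + (-3 + 3)) = -118 - 0*(-5 + 0) = -118 - 0*(-5) = -118 - 1*0 = -118 + 0 = -118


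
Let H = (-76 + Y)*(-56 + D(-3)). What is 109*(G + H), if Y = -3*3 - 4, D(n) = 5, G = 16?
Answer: 496495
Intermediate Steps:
Y = -13 (Y = -9 - 4 = -13)
H = 4539 (H = (-76 - 13)*(-56 + 5) = -89*(-51) = 4539)
109*(G + H) = 109*(16 + 4539) = 109*4555 = 496495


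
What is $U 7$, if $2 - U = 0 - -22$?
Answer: $-140$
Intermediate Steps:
$U = -20$ ($U = 2 - \left(0 - -22\right) = 2 - \left(0 + 22\right) = 2 - 22 = -20$)
$U 7 = \left(-20\right) 7 = -140$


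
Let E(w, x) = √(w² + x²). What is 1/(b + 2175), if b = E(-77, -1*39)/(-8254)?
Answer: 2963590446/6445809219901 + 4127*√298/32229046099505 ≈ 0.00045977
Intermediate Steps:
b = -5*√298/8254 (b = √((-77)² + (-1*39)²)/(-8254) = √(5929 + (-39)²)*(-1/8254) = √(5929 + 1521)*(-1/8254) = √7450*(-1/8254) = (5*√298)*(-1/8254) = -5*√298/8254 ≈ -0.010457)
1/(b + 2175) = 1/(-5*√298/8254 + 2175) = 1/(2175 - 5*√298/8254)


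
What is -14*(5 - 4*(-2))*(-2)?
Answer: 364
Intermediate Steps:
-14*(5 - 4*(-2))*(-2) = -14*(5 + 8)*(-2) = -14*13*(-2) = -182*(-2) = 364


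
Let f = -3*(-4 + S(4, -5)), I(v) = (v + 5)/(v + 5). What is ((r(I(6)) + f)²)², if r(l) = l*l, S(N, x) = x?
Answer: 614656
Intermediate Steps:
I(v) = 1 (I(v) = (5 + v)/(5 + v) = 1)
r(l) = l²
f = 27 (f = -3*(-4 - 5) = -3*(-9) = 27)
((r(I(6)) + f)²)² = ((1² + 27)²)² = ((1 + 27)²)² = (28²)² = 784² = 614656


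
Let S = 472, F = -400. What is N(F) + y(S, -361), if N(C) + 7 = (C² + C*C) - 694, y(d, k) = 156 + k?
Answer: 319094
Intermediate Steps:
N(C) = -701 + 2*C² (N(C) = -7 + ((C² + C*C) - 694) = -7 + ((C² + C²) - 694) = -7 + (2*C² - 694) = -7 + (-694 + 2*C²) = -701 + 2*C²)
N(F) + y(S, -361) = (-701 + 2*(-400)²) + (156 - 361) = (-701 + 2*160000) - 205 = (-701 + 320000) - 205 = 319299 - 205 = 319094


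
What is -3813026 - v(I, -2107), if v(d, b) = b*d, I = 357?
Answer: -3060827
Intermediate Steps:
-3813026 - v(I, -2107) = -3813026 - (-2107)*357 = -3813026 - 1*(-752199) = -3813026 + 752199 = -3060827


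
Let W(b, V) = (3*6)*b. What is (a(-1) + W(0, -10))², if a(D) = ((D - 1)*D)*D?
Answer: 4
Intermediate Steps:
W(b, V) = 18*b
a(D) = D²*(-1 + D) (a(D) = ((-1 + D)*D)*D = (D*(-1 + D))*D = D²*(-1 + D))
(a(-1) + W(0, -10))² = ((-1)²*(-1 - 1) + 18*0)² = (1*(-2) + 0)² = (-2 + 0)² = (-2)² = 4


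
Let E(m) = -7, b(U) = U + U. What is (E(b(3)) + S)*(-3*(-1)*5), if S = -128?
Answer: -2025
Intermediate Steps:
b(U) = 2*U
(E(b(3)) + S)*(-3*(-1)*5) = (-7 - 128)*(-3*(-1)*5) = -405*5 = -135*15 = -2025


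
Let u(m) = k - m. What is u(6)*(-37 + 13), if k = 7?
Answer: -24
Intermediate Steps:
u(m) = 7 - m
u(6)*(-37 + 13) = (7 - 1*6)*(-37 + 13) = (7 - 6)*(-24) = 1*(-24) = -24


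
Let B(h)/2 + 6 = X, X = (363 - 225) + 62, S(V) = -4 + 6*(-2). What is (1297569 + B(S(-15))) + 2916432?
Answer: 4214389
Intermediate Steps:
S(V) = -16 (S(V) = -4 - 12 = -16)
X = 200 (X = 138 + 62 = 200)
B(h) = 388 (B(h) = -12 + 2*200 = -12 + 400 = 388)
(1297569 + B(S(-15))) + 2916432 = (1297569 + 388) + 2916432 = 1297957 + 2916432 = 4214389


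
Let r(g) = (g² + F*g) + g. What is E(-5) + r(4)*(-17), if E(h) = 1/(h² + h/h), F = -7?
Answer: 3537/26 ≈ 136.04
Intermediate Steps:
E(h) = 1/(1 + h²) (E(h) = 1/(h² + 1) = 1/(1 + h²))
r(g) = g² - 6*g (r(g) = (g² - 7*g) + g = g² - 6*g)
E(-5) + r(4)*(-17) = 1/(1 + (-5)²) + (4*(-6 + 4))*(-17) = 1/(1 + 25) + (4*(-2))*(-17) = 1/26 - 8*(-17) = 1/26 + 136 = 3537/26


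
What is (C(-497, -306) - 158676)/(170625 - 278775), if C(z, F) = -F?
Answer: 5279/3605 ≈ 1.4644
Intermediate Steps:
(C(-497, -306) - 158676)/(170625 - 278775) = (-1*(-306) - 158676)/(170625 - 278775) = (306 - 158676)/(-108150) = -158370*(-1/108150) = 5279/3605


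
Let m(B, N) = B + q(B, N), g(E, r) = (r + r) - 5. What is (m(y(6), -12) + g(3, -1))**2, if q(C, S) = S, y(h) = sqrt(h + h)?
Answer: 373 - 76*sqrt(3) ≈ 241.36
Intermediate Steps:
y(h) = sqrt(2)*sqrt(h) (y(h) = sqrt(2*h) = sqrt(2)*sqrt(h))
g(E, r) = -5 + 2*r (g(E, r) = 2*r - 5 = -5 + 2*r)
m(B, N) = B + N
(m(y(6), -12) + g(3, -1))**2 = ((sqrt(2)*sqrt(6) - 12) + (-5 + 2*(-1)))**2 = ((2*sqrt(3) - 12) + (-5 - 2))**2 = ((-12 + 2*sqrt(3)) - 7)**2 = (-19 + 2*sqrt(3))**2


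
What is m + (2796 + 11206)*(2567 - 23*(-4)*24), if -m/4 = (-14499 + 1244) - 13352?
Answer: 66965978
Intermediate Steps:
m = 106428 (m = -4*((-14499 + 1244) - 13352) = -4*(-13255 - 13352) = -4*(-26607) = 106428)
m + (2796 + 11206)*(2567 - 23*(-4)*24) = 106428 + (2796 + 11206)*(2567 - 23*(-4)*24) = 106428 + 14002*(2567 + 92*24) = 106428 + 14002*(2567 + 2208) = 106428 + 14002*4775 = 106428 + 66859550 = 66965978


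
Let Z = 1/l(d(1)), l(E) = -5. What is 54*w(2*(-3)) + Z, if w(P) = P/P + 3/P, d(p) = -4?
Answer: 134/5 ≈ 26.800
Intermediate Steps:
w(P) = 1 + 3/P
Z = -⅕ (Z = 1/(-5) = -⅕ ≈ -0.20000)
54*w(2*(-3)) + Z = 54*((3 + 2*(-3))/((2*(-3)))) - ⅕ = 54*((3 - 6)/(-6)) - ⅕ = 54*(-⅙*(-3)) - ⅕ = 54*(½) - ⅕ = 27 - ⅕ = 134/5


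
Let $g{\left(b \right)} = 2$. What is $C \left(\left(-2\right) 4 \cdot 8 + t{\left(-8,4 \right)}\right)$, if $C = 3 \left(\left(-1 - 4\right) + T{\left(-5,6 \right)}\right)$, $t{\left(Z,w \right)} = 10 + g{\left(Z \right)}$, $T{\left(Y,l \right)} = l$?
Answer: $-156$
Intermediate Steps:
$t{\left(Z,w \right)} = 12$ ($t{\left(Z,w \right)} = 10 + 2 = 12$)
$C = 3$ ($C = 3 \left(\left(-1 - 4\right) + 6\right) = 3 \left(-5 + 6\right) = 3 \cdot 1 = 3$)
$C \left(\left(-2\right) 4 \cdot 8 + t{\left(-8,4 \right)}\right) = 3 \left(\left(-2\right) 4 \cdot 8 + 12\right) = 3 \left(\left(-8\right) 8 + 12\right) = 3 \left(-64 + 12\right) = 3 \left(-52\right) = -156$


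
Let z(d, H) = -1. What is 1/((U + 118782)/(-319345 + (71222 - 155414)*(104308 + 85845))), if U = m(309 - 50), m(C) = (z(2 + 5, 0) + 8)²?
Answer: -16009680721/118831 ≈ -1.3473e+5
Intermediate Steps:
m(C) = 49 (m(C) = (-1 + 8)² = 7² = 49)
U = 49
1/((U + 118782)/(-319345 + (71222 - 155414)*(104308 + 85845))) = 1/((49 + 118782)/(-319345 + (71222 - 155414)*(104308 + 85845))) = 1/(118831/(-319345 - 84192*190153)) = 1/(118831/(-319345 - 16009361376)) = 1/(118831/(-16009680721)) = 1/(118831*(-1/16009680721)) = 1/(-118831/16009680721) = -16009680721/118831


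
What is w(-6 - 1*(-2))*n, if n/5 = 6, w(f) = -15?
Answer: -450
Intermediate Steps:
n = 30 (n = 5*6 = 30)
w(-6 - 1*(-2))*n = -15*30 = -450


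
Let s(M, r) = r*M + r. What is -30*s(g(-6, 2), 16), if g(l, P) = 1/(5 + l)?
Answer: 0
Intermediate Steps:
s(M, r) = r + M*r (s(M, r) = M*r + r = r + M*r)
-30*s(g(-6, 2), 16) = -480*(1 + 1/(5 - 6)) = -480*(1 + 1/(-1)) = -480*(1 - 1) = -480*0 = -30*0 = 0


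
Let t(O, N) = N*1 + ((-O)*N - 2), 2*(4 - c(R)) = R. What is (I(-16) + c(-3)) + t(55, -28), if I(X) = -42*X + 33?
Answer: 4441/2 ≈ 2220.5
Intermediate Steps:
c(R) = 4 - R/2
I(X) = 33 - 42*X
t(O, N) = -2 + N - N*O (t(O, N) = N + (-N*O - 2) = N + (-2 - N*O) = -2 + N - N*O)
(I(-16) + c(-3)) + t(55, -28) = ((33 - 42*(-16)) + (4 - ½*(-3))) + (-2 - 28 - 1*(-28)*55) = ((33 + 672) + (4 + 3/2)) + (-2 - 28 + 1540) = (705 + 11/2) + 1510 = 1421/2 + 1510 = 4441/2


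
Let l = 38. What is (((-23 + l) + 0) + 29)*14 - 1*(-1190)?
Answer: 1806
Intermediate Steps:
(((-23 + l) + 0) + 29)*14 - 1*(-1190) = (((-23 + 38) + 0) + 29)*14 - 1*(-1190) = ((15 + 0) + 29)*14 + 1190 = (15 + 29)*14 + 1190 = 44*14 + 1190 = 616 + 1190 = 1806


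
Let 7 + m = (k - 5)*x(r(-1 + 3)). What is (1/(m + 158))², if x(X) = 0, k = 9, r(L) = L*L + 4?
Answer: 1/22801 ≈ 4.3858e-5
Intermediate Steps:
r(L) = 4 + L² (r(L) = L² + 4 = 4 + L²)
m = -7 (m = -7 + (9 - 5)*0 = -7 + 4*0 = -7 + 0 = -7)
(1/(m + 158))² = (1/(-7 + 158))² = (1/151)² = 1/22801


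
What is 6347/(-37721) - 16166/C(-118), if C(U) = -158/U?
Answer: -35978564887/2979959 ≈ -12074.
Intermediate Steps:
6347/(-37721) - 16166/C(-118) = 6347/(-37721) - 16166/((-158/(-118))) = 6347*(-1/37721) - 16166/((-158*(-1/118))) = -6347/37721 - 16166/79/59 = -6347/37721 - 16166*59/79 = -6347/37721 - 953794/79 = -35978564887/2979959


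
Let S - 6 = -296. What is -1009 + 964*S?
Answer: -280569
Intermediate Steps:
S = -290 (S = 6 - 296 = -290)
-1009 + 964*S = -1009 + 964*(-290) = -1009 - 279560 = -280569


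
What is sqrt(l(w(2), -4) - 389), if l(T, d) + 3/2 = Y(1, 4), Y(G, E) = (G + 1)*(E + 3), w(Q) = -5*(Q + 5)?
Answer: I*sqrt(1506)/2 ≈ 19.404*I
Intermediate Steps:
w(Q) = -25 - 5*Q (w(Q) = -5*(5 + Q) = -25 - 5*Q)
Y(G, E) = (1 + G)*(3 + E)
l(T, d) = 25/2 (l(T, d) = -3/2 + (3 + 4 + 3*1 + 4*1) = -3/2 + (3 + 4 + 3 + 4) = -3/2 + 14 = 25/2)
sqrt(l(w(2), -4) - 389) = sqrt(25/2 - 389) = sqrt(-753/2) = I*sqrt(1506)/2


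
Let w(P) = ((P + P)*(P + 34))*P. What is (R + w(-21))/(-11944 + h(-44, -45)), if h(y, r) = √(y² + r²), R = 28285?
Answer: -474785944/142655175 - 39751*√3961/142655175 ≈ -3.3457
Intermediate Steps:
w(P) = 2*P²*(34 + P) (w(P) = ((2*P)*(34 + P))*P = (2*P*(34 + P))*P = 2*P²*(34 + P))
h(y, r) = √(r² + y²)
(R + w(-21))/(-11944 + h(-44, -45)) = (28285 + 2*(-21)²*(34 - 21))/(-11944 + √((-45)² + (-44)²)) = (28285 + 2*441*13)/(-11944 + √(2025 + 1936)) = (28285 + 11466)/(-11944 + √3961) = 39751/(-11944 + √3961)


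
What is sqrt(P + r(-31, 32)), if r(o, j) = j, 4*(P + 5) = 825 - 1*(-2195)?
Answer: sqrt(782) ≈ 27.964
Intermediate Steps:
P = 750 (P = -5 + (825 - 1*(-2195))/4 = -5 + (825 + 2195)/4 = -5 + (1/4)*3020 = -5 + 755 = 750)
sqrt(P + r(-31, 32)) = sqrt(750 + 32) = sqrt(782)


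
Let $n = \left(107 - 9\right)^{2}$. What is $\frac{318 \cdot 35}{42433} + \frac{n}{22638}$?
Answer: $\frac{961352}{1400289} \approx 0.68654$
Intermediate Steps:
$n = 9604$ ($n = 98^{2} = 9604$)
$\frac{318 \cdot 35}{42433} + \frac{n}{22638} = \frac{318 \cdot 35}{42433} + \frac{9604}{22638} = 11130 \cdot \frac{1}{42433} + 9604 \cdot \frac{1}{22638} = \frac{11130}{42433} + \frac{14}{33} = \frac{961352}{1400289}$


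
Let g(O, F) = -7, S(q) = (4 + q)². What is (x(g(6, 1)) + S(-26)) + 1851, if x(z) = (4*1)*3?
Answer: 2347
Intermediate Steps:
x(z) = 12 (x(z) = 4*3 = 12)
(x(g(6, 1)) + S(-26)) + 1851 = (12 + (4 - 26)²) + 1851 = (12 + (-22)²) + 1851 = (12 + 484) + 1851 = 496 + 1851 = 2347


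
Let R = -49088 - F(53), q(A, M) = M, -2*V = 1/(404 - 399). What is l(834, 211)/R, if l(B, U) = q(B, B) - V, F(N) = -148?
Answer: -8341/489400 ≈ -0.017043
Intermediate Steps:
V = -⅒ (V = -1/(2*(404 - 399)) = -½/5 = -½*⅕ = -⅒ ≈ -0.10000)
l(B, U) = ⅒ + B (l(B, U) = B - 1*(-⅒) = B + ⅒ = ⅒ + B)
R = -48940 (R = -49088 - 1*(-148) = -49088 + 148 = -48940)
l(834, 211)/R = (⅒ + 834)/(-48940) = (8341/10)*(-1/48940) = -8341/489400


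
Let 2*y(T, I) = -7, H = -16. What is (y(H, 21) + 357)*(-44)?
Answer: -15554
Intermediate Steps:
y(T, I) = -7/2 (y(T, I) = (½)*(-7) = -7/2)
(y(H, 21) + 357)*(-44) = (-7/2 + 357)*(-44) = (707/2)*(-44) = -15554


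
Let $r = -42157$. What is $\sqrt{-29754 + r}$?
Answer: $i \sqrt{71911} \approx 268.16 i$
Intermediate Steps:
$\sqrt{-29754 + r} = \sqrt{-29754 - 42157} = \sqrt{-71911} = i \sqrt{71911}$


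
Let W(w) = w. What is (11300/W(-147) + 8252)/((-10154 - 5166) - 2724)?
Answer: -300436/663117 ≈ -0.45307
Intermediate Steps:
(11300/W(-147) + 8252)/((-10154 - 5166) - 2724) = (11300/(-147) + 8252)/((-10154 - 5166) - 2724) = (11300*(-1/147) + 8252)/(-15320 - 2724) = (-11300/147 + 8252)/(-18044) = (1201744/147)*(-1/18044) = -300436/663117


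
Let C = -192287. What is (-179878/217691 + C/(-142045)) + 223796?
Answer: 6920217890367427/30921918095 ≈ 2.2380e+5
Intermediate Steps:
(-179878/217691 + C/(-142045)) + 223796 = (-179878/217691 - 192287/(-142045)) + 223796 = (-179878*1/217691 - 192287*(-1/142045)) + 223796 = (-179878/217691 + 192287/142045) + 223796 = 16308378807/30921918095 + 223796 = 6920217890367427/30921918095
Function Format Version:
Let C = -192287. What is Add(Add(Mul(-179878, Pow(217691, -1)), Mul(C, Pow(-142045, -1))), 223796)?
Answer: Rational(6920217890367427, 30921918095) ≈ 2.2380e+5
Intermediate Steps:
Add(Add(Mul(-179878, Pow(217691, -1)), Mul(C, Pow(-142045, -1))), 223796) = Add(Add(Mul(-179878, Pow(217691, -1)), Mul(-192287, Pow(-142045, -1))), 223796) = Add(Add(Mul(-179878, Rational(1, 217691)), Mul(-192287, Rational(-1, 142045))), 223796) = Add(Add(Rational(-179878, 217691), Rational(192287, 142045)), 223796) = Add(Rational(16308378807, 30921918095), 223796) = Rational(6920217890367427, 30921918095)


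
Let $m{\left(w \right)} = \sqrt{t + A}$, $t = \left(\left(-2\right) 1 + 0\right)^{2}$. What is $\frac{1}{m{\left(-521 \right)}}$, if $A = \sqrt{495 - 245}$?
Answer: $\frac{1}{\sqrt{4 + 5 \sqrt{10}}} \approx 0.22467$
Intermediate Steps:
$t = 4$ ($t = \left(-2 + 0\right)^{2} = \left(-2\right)^{2} = 4$)
$A = 5 \sqrt{10}$ ($A = \sqrt{250} = 5 \sqrt{10} \approx 15.811$)
$m{\left(w \right)} = \sqrt{4 + 5 \sqrt{10}}$
$\frac{1}{m{\left(-521 \right)}} = \frac{1}{\sqrt{4 + 5 \sqrt{10}}}$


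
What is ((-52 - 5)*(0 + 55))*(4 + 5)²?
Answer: -253935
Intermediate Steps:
((-52 - 5)*(0 + 55))*(4 + 5)² = -57*55*9² = -3135*81 = -253935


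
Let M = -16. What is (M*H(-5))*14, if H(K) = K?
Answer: 1120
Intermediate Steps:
(M*H(-5))*14 = -16*(-5)*14 = 80*14 = 1120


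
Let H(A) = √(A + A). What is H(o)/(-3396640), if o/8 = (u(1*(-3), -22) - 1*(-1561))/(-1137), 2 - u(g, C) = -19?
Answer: -I*√1798734/965494920 ≈ -1.3891e-6*I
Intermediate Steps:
u(g, C) = 21 (u(g, C) = 2 - 1*(-19) = 2 + 19 = 21)
o = -12656/1137 (o = 8*((21 - 1*(-1561))/(-1137)) = 8*((21 + 1561)*(-1/1137)) = 8*(1582*(-1/1137)) = 8*(-1582/1137) = -12656/1137 ≈ -11.131)
H(A) = √2*√A (H(A) = √(2*A) = √2*√A)
H(o)/(-3396640) = (√2*√(-12656/1137))/(-3396640) = (√2*(4*I*√899367/1137))*(-1/3396640) = (4*I*√1798734/1137)*(-1/3396640) = -I*√1798734/965494920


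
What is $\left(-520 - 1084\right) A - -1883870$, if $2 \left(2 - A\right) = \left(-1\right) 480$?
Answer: $1495702$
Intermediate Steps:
$A = 242$ ($A = 2 - \frac{\left(-1\right) 480}{2} = 2 - -240 = 2 + 240 = 242$)
$\left(-520 - 1084\right) A - -1883870 = \left(-520 - 1084\right) 242 - -1883870 = \left(-1604\right) 242 + 1883870 = -388168 + 1883870 = 1495702$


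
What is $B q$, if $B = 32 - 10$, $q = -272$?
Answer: $-5984$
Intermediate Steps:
$B = 22$
$B q = 22 \left(-272\right) = -5984$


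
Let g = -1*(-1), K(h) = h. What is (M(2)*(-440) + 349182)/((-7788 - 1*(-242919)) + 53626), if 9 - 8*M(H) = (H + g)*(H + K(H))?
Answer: 4209/3479 ≈ 1.2098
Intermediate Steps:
g = 1
M(H) = 9/8 - H*(1 + H)/4 (M(H) = 9/8 - (H + 1)*(H + H)/8 = 9/8 - (1 + H)*2*H/8 = 9/8 - H*(1 + H)/4)
(M(2)*(-440) + 349182)/((-7788 - 1*(-242919)) + 53626) = ((9/8 - ¼*2 - ¼*2²)*(-440) + 349182)/((-7788 - 1*(-242919)) + 53626) = ((9/8 - ½ - ¼*4)*(-440) + 349182)/((-7788 + 242919) + 53626) = ((9/8 - ½ - 1)*(-440) + 349182)/(235131 + 53626) = (-3/8*(-440) + 349182)/288757 = (165 + 349182)*(1/288757) = 349347*(1/288757) = 4209/3479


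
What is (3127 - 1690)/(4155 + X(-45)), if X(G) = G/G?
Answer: 1437/4156 ≈ 0.34577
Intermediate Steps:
X(G) = 1
(3127 - 1690)/(4155 + X(-45)) = (3127 - 1690)/(4155 + 1) = 1437/4156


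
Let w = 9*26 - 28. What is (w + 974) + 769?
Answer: 1949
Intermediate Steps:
w = 206 (w = 234 - 28 = 206)
(w + 974) + 769 = (206 + 974) + 769 = 1180 + 769 = 1949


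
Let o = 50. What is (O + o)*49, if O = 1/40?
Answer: 98049/40 ≈ 2451.2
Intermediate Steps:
O = 1/40 ≈ 0.025000
(O + o)*49 = (1/40 + 50)*49 = (2001/40)*49 = 98049/40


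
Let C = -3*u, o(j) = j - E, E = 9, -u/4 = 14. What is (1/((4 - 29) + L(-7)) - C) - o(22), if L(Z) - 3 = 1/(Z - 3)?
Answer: -40011/221 ≈ -181.05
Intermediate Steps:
u = -56 (u = -4*14 = -56)
L(Z) = 3 + 1/(-3 + Z) (L(Z) = 3 + 1/(Z - 3) = 3 + 1/(-3 + Z))
o(j) = -9 + j (o(j) = j - 1*9 = j - 9 = -9 + j)
C = 168 (C = -3*(-56) = 168)
(1/((4 - 29) + L(-7)) - C) - o(22) = (1/((4 - 29) + (-8 + 3*(-7))/(-3 - 7)) - 1*168) - (-9 + 22) = (1/(-25 + (-8 - 21)/(-10)) - 168) - 1*13 = (1/(-25 - ⅒*(-29)) - 168) - 13 = (1/(-25 + 29/10) - 168) - 13 = (1/(-221/10) - 168) - 13 = (-10/221 - 168) - 13 = -37138/221 - 13 = -40011/221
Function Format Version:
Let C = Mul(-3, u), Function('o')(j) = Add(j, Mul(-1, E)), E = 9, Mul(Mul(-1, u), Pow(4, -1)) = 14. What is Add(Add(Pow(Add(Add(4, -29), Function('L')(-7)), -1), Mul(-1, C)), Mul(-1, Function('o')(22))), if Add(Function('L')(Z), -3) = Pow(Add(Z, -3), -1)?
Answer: Rational(-40011, 221) ≈ -181.05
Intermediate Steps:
u = -56 (u = Mul(-4, 14) = -56)
Function('L')(Z) = Add(3, Pow(Add(-3, Z), -1)) (Function('L')(Z) = Add(3, Pow(Add(Z, -3), -1)) = Add(3, Pow(Add(-3, Z), -1)))
Function('o')(j) = Add(-9, j) (Function('o')(j) = Add(j, Mul(-1, 9)) = Add(j, -9) = Add(-9, j))
C = 168 (C = Mul(-3, -56) = 168)
Add(Add(Pow(Add(Add(4, -29), Function('L')(-7)), -1), Mul(-1, C)), Mul(-1, Function('o')(22))) = Add(Add(Pow(Add(Add(4, -29), Mul(Pow(Add(-3, -7), -1), Add(-8, Mul(3, -7)))), -1), Mul(-1, 168)), Mul(-1, Add(-9, 22))) = Add(Add(Pow(Add(-25, Mul(Pow(-10, -1), Add(-8, -21))), -1), -168), Mul(-1, 13)) = Add(Add(Pow(Add(-25, Mul(Rational(-1, 10), -29)), -1), -168), -13) = Add(Add(Pow(Add(-25, Rational(29, 10)), -1), -168), -13) = Add(Add(Pow(Rational(-221, 10), -1), -168), -13) = Add(Add(Rational(-10, 221), -168), -13) = Add(Rational(-37138, 221), -13) = Rational(-40011, 221)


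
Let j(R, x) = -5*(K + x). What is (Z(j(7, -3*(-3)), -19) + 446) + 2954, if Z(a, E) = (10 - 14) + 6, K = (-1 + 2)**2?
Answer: 3402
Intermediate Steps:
K = 1 (K = 1**2 = 1)
j(R, x) = -5 - 5*x (j(R, x) = -5*(1 + x) = -5 - 5*x)
Z(a, E) = 2 (Z(a, E) = -4 + 6 = 2)
(Z(j(7, -3*(-3)), -19) + 446) + 2954 = (2 + 446) + 2954 = 448 + 2954 = 3402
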